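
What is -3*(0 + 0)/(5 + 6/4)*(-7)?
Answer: 0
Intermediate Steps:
-3*(0 + 0)/(5 + 6/4)*(-7) = -0/(5 + 6*(1/4))*(-7) = -0/(5 + 3/2)*(-7) = -0/13/2*(-7) = -0*2/13*(-7) = -3*0*(-7) = 0*(-7) = 0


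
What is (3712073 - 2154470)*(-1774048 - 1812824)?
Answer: -5586922587816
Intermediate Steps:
(3712073 - 2154470)*(-1774048 - 1812824) = 1557603*(-3586872) = -5586922587816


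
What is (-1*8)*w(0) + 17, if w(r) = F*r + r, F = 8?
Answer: 17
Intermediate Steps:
w(r) = 9*r (w(r) = 8*r + r = 9*r)
(-1*8)*w(0) + 17 = (-1*8)*(9*0) + 17 = -8*0 + 17 = 0 + 17 = 17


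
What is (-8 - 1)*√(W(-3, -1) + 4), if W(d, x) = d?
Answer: -9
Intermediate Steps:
(-8 - 1)*√(W(-3, -1) + 4) = (-8 - 1)*√(-3 + 4) = -9*√1 = -9*1 = -9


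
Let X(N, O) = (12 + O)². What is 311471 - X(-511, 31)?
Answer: 309622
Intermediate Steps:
311471 - X(-511, 31) = 311471 - (12 + 31)² = 311471 - 1*43² = 311471 - 1*1849 = 311471 - 1849 = 309622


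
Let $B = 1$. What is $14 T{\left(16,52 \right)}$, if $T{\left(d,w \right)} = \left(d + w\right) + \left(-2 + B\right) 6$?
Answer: $868$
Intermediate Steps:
$T{\left(d,w \right)} = -6 + d + w$ ($T{\left(d,w \right)} = \left(d + w\right) + \left(-2 + 1\right) 6 = \left(d + w\right) - 6 = -6 + d + w$)
$14 T{\left(16,52 \right)} = 14 \left(-6 + 16 + 52\right) = 14 \cdot 62 = 868$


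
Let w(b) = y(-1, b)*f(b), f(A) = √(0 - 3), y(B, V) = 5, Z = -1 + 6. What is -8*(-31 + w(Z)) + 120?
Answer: 368 - 40*I*√3 ≈ 368.0 - 69.282*I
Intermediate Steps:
Z = 5
f(A) = I*√3 (f(A) = √(-3) = I*√3)
w(b) = 5*I*√3 (w(b) = 5*(I*√3) = 5*I*√3)
-8*(-31 + w(Z)) + 120 = -8*(-31 + 5*I*√3) + 120 = (248 - 40*I*√3) + 120 = 368 - 40*I*√3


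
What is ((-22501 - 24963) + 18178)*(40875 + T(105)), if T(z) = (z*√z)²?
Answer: -35099271000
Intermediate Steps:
T(z) = z³ (T(z) = (z^(3/2))² = z³)
((-22501 - 24963) + 18178)*(40875 + T(105)) = ((-22501 - 24963) + 18178)*(40875 + 105³) = (-47464 + 18178)*(40875 + 1157625) = -29286*1198500 = -35099271000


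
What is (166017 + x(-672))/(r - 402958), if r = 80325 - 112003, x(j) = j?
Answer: -165345/434636 ≈ -0.38042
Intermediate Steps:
r = -31678
(166017 + x(-672))/(r - 402958) = (166017 - 672)/(-31678 - 402958) = 165345/(-434636) = 165345*(-1/434636) = -165345/434636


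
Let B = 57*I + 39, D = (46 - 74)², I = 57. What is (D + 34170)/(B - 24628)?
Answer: -17477/10670 ≈ -1.6380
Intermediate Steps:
D = 784 (D = (-28)² = 784)
B = 3288 (B = 57*57 + 39 = 3249 + 39 = 3288)
(D + 34170)/(B - 24628) = (784 + 34170)/(3288 - 24628) = 34954/(-21340) = 34954*(-1/21340) = -17477/10670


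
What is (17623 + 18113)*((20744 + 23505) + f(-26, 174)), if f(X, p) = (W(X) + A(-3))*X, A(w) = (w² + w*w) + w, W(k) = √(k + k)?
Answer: 1567345224 - 1858272*I*√13 ≈ 1.5673e+9 - 6.7001e+6*I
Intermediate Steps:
W(k) = √2*√k (W(k) = √(2*k) = √2*√k)
A(w) = w + 2*w² (A(w) = (w² + w²) + w = 2*w² + w = w + 2*w²)
f(X, p) = X*(15 + √2*√X) (f(X, p) = (√2*√X - 3*(1 + 2*(-3)))*X = (√2*√X - 3*(1 - 6))*X = (√2*√X - 3*(-5))*X = (√2*√X + 15)*X = (15 + √2*√X)*X = X*(15 + √2*√X))
(17623 + 18113)*((20744 + 23505) + f(-26, 174)) = (17623 + 18113)*((20744 + 23505) - 26*(15 + √2*√(-26))) = 35736*(44249 - 26*(15 + √2*(I*√26))) = 35736*(44249 - 26*(15 + 2*I*√13)) = 35736*(44249 + (-390 - 52*I*√13)) = 35736*(43859 - 52*I*√13) = 1567345224 - 1858272*I*√13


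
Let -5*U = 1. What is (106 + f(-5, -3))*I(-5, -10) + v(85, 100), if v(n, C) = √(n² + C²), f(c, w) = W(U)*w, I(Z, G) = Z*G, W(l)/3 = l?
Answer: 5390 + 5*√689 ≈ 5521.2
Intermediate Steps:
U = -⅕ (U = -⅕*1 = -⅕ ≈ -0.20000)
W(l) = 3*l
I(Z, G) = G*Z
f(c, w) = -3*w/5 (f(c, w) = (3*(-⅕))*w = -3*w/5)
v(n, C) = √(C² + n²)
(106 + f(-5, -3))*I(-5, -10) + v(85, 100) = (106 - ⅗*(-3))*(-10*(-5)) + √(100² + 85²) = (106 + 9/5)*50 + √(10000 + 7225) = (539/5)*50 + √17225 = 5390 + 5*√689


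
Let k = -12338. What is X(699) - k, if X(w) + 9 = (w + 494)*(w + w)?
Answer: 1680143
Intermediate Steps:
X(w) = -9 + 2*w*(494 + w) (X(w) = -9 + (w + 494)*(w + w) = -9 + (494 + w)*(2*w) = -9 + 2*w*(494 + w))
X(699) - k = (-9 + 2*699**2 + 988*699) - 1*(-12338) = (-9 + 2*488601 + 690612) + 12338 = (-9 + 977202 + 690612) + 12338 = 1667805 + 12338 = 1680143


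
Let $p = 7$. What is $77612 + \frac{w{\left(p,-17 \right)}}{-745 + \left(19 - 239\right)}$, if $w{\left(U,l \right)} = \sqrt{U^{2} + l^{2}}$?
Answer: $77612 - \frac{13 \sqrt{2}}{965} \approx 77612.0$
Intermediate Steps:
$77612 + \frac{w{\left(p,-17 \right)}}{-745 + \left(19 - 239\right)} = 77612 + \frac{\sqrt{7^{2} + \left(-17\right)^{2}}}{-745 + \left(19 - 239\right)} = 77612 + \frac{\sqrt{49 + 289}}{-745 - 220} = 77612 + \frac{\sqrt{338}}{-965} = 77612 + 13 \sqrt{2} \left(- \frac{1}{965}\right) = 77612 - \frac{13 \sqrt{2}}{965}$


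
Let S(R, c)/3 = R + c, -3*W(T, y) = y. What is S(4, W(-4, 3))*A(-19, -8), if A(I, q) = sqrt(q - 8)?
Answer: 36*I ≈ 36.0*I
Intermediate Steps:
A(I, q) = sqrt(-8 + q)
W(T, y) = -y/3
S(R, c) = 3*R + 3*c (S(R, c) = 3*(R + c) = 3*R + 3*c)
S(4, W(-4, 3))*A(-19, -8) = (3*4 + 3*(-1/3*3))*sqrt(-8 - 8) = (12 + 3*(-1))*sqrt(-16) = (12 - 3)*(4*I) = 9*(4*I) = 36*I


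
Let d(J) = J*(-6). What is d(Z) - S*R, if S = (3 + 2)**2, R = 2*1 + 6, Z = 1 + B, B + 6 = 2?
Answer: -182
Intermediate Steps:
B = -4 (B = -6 + 2 = -4)
Z = -3 (Z = 1 - 4 = -3)
R = 8 (R = 2 + 6 = 8)
d(J) = -6*J
S = 25 (S = 5**2 = 25)
d(Z) - S*R = -6*(-3) - 25*8 = 18 - 1*200 = 18 - 200 = -182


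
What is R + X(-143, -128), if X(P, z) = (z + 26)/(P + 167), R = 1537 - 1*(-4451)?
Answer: 23935/4 ≈ 5983.8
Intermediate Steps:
R = 5988 (R = 1537 + 4451 = 5988)
X(P, z) = (26 + z)/(167 + P)
R + X(-143, -128) = 5988 + (26 - 128)/(167 - 143) = 5988 - 102/24 = 5988 + (1/24)*(-102) = 5988 - 17/4 = 23935/4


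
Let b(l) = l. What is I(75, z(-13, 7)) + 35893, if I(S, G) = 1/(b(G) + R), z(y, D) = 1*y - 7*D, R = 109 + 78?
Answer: 4486626/125 ≈ 35893.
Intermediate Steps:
R = 187
z(y, D) = y - 7*D
I(S, G) = 1/(187 + G) (I(S, G) = 1/(G + 187) = 1/(187 + G))
I(75, z(-13, 7)) + 35893 = 1/(187 + (-13 - 7*7)) + 35893 = 1/(187 + (-13 - 49)) + 35893 = 1/(187 - 62) + 35893 = 1/125 + 35893 = 4486626/125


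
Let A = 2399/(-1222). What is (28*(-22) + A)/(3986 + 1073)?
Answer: -755151/6182098 ≈ -0.12215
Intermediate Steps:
A = -2399/1222 (A = 2399*(-1/1222) = -2399/1222 ≈ -1.9632)
(28*(-22) + A)/(3986 + 1073) = (28*(-22) - 2399/1222)/(3986 + 1073) = (-616 - 2399/1222)/5059 = -755151/1222*1/5059 = -755151/6182098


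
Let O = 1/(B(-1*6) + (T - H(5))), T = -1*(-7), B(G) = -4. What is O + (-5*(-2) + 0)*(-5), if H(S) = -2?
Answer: -249/5 ≈ -49.800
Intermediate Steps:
T = 7
O = 1/5 (O = 1/(-4 + (7 - 1*(-2))) = 1/(-4 + (7 + 2)) = 1/(-4 + 9) = 1/5 ≈ 0.20000)
O + (-5*(-2) + 0)*(-5) = 1/5 + (-5*(-2) + 0)*(-5) = 1/5 + (10 + 0)*(-5) = 1/5 + 10*(-5) = 1/5 - 50 = -249/5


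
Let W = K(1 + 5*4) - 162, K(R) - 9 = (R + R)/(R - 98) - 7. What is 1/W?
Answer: -11/1766 ≈ -0.0062288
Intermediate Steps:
K(R) = 2 + 2*R/(-98 + R) (K(R) = 9 + ((R + R)/(R - 98) - 7) = 9 + ((2*R)/(-98 + R) - 7) = 9 + (2*R/(-98 + R) - 7) = 9 + (-7 + 2*R/(-98 + R)) = 2 + 2*R/(-98 + R))
W = -1766/11 (W = 4*(-49 + (1 + 5*4))/(-98 + (1 + 5*4)) - 162 = 4*(-49 + (1 + 20))/(-98 + (1 + 20)) - 162 = 4*(-49 + 21)/(-98 + 21) - 162 = 4*(-28)/(-77) - 162 = 4*(-1/77)*(-28) - 162 = 16/11 - 162 = -1766/11 ≈ -160.55)
1/W = 1/(-1766/11) = -11/1766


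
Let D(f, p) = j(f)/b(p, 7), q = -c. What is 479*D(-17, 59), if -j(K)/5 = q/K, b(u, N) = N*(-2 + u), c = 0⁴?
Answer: 0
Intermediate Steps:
c = 0
q = 0 (q = -1*0 = 0)
j(K) = 0 (j(K) = -0/K = -5*0 = 0)
D(f, p) = 0 (D(f, p) = 0/((7*(-2 + p))) = 0/(-14 + 7*p) = 0)
479*D(-17, 59) = 479*0 = 0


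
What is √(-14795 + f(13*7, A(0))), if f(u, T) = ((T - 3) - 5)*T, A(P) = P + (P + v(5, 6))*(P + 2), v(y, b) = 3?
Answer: I*√14807 ≈ 121.68*I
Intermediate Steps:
A(P) = P + (2 + P)*(3 + P) (A(P) = P + (P + 3)*(P + 2) = P + (3 + P)*(2 + P) = P + (2 + P)*(3 + P))
f(u, T) = T*(-8 + T) (f(u, T) = ((-3 + T) - 5)*T = (-8 + T)*T = T*(-8 + T))
√(-14795 + f(13*7, A(0))) = √(-14795 + (6 + 0² + 6*0)*(-8 + (6 + 0² + 6*0))) = √(-14795 + (6 + 0 + 0)*(-8 + (6 + 0 + 0))) = √(-14795 + 6*(-8 + 6)) = √(-14795 + 6*(-2)) = √(-14795 - 12) = √(-14807) = I*√14807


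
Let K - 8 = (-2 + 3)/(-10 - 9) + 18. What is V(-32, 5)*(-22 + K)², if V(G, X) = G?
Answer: -180000/361 ≈ -498.61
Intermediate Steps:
K = 493/19 (K = 8 + ((-2 + 3)/(-10 - 9) + 18) = 8 + (1/(-19) + 18) = 8 + (1*(-1/19) + 18) = 8 + (-1/19 + 18) = 8 + 341/19 = 493/19 ≈ 25.947)
V(-32, 5)*(-22 + K)² = -32*(-22 + 493/19)² = -32*(75/19)² = -32*5625/361 = -180000/361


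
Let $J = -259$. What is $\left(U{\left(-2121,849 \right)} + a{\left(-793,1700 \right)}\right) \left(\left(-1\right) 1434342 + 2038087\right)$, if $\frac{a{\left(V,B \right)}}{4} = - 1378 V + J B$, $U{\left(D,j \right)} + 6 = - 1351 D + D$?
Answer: $3304392984200$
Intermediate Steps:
$U{\left(D,j \right)} = -6 - 1350 D$ ($U{\left(D,j \right)} = -6 + \left(- 1351 D + D\right) = -6 - 1350 D$)
$a{\left(V,B \right)} = - 5512 V - 1036 B$ ($a{\left(V,B \right)} = 4 \left(- 1378 V - 259 B\right) = - 5512 V - 1036 B$)
$\left(U{\left(-2121,849 \right)} + a{\left(-793,1700 \right)}\right) \left(\left(-1\right) 1434342 + 2038087\right) = \left(\left(-6 - -2863350\right) - -2609816\right) \left(\left(-1\right) 1434342 + 2038087\right) = \left(\left(-6 + 2863350\right) + \left(4371016 - 1761200\right)\right) \left(-1434342 + 2038087\right) = \left(2863344 + 2609816\right) 603745 = 5473160 \cdot 603745 = 3304392984200$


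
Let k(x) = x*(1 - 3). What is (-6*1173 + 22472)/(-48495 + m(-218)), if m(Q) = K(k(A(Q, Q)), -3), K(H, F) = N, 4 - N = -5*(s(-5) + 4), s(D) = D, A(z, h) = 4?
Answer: -7717/24248 ≈ -0.31825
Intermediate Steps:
N = -1 (N = 4 - (-5)*(-5 + 4) = 4 - (-5)*(-1) = 4 - 1*5 = 4 - 5 = -1)
k(x) = -2*x (k(x) = x*(-2) = -2*x)
K(H, F) = -1
m(Q) = -1
(-6*1173 + 22472)/(-48495 + m(-218)) = (-6*1173 + 22472)/(-48495 - 1) = (-7038 + 22472)/(-48496) = 15434*(-1/48496) = -7717/24248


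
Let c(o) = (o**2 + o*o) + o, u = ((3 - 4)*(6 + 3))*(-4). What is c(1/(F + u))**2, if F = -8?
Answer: 225/153664 ≈ 0.0014642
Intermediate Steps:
u = 36 (u = -1*9*(-4) = -9*(-4) = 36)
c(o) = o + 2*o**2 (c(o) = (o**2 + o**2) + o = 2*o**2 + o = o + 2*o**2)
c(1/(F + u))**2 = ((1 + 2/(-8 + 36))/(-8 + 36))**2 = ((1 + 2/28)/28)**2 = ((1 + 2*(1/28))/28)**2 = ((1 + 1/14)/28)**2 = ((1/28)*(15/14))**2 = (15/392)**2 = 225/153664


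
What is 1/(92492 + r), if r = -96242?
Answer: -1/3750 ≈ -0.00026667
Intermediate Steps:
1/(92492 + r) = 1/(92492 - 96242) = 1/(-3750) = -1/3750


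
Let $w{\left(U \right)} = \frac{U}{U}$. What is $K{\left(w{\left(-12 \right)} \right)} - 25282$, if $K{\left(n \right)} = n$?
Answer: $-25281$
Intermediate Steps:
$w{\left(U \right)} = 1$
$K{\left(w{\left(-12 \right)} \right)} - 25282 = 1 - 25282 = -25281$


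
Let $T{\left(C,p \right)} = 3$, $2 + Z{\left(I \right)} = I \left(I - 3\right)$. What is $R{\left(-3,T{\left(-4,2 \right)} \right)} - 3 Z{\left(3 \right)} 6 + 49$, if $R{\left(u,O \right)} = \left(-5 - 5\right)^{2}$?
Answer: $3649$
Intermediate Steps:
$Z{\left(I \right)} = -2 + I \left(-3 + I\right)$ ($Z{\left(I \right)} = -2 + I \left(I - 3\right) = -2 + I \left(-3 + I\right)$)
$R{\left(u,O \right)} = 100$ ($R{\left(u,O \right)} = \left(-10\right)^{2} = 100$)
$R{\left(-3,T{\left(-4,2 \right)} \right)} - 3 Z{\left(3 \right)} 6 + 49 = 100 - 3 \left(-2 + 3^{2} - 9\right) 6 + 49 = 100 - 3 \left(-2 + 9 - 9\right) 6 + 49 = 100 \left(-3\right) \left(-2\right) 6 + 49 = 100 \cdot 6 \cdot 6 + 49 = 100 \cdot 36 + 49 = 3600 + 49 = 3649$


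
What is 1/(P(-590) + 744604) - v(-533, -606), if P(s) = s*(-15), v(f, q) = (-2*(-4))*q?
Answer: 3652744993/753454 ≈ 4848.0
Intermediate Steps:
v(f, q) = 8*q
P(s) = -15*s
1/(P(-590) + 744604) - v(-533, -606) = 1/(-15*(-590) + 744604) - 8*(-606) = 1/(8850 + 744604) - 1*(-4848) = 1/753454 + 4848 = 3652744993/753454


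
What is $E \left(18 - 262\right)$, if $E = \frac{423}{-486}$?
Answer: $\frac{5734}{27} \approx 212.37$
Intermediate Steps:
$E = - \frac{47}{54}$ ($E = 423 \left(- \frac{1}{486}\right) = - \frac{47}{54} \approx -0.87037$)
$E \left(18 - 262\right) = - \frac{47 \left(18 - 262\right)}{54} = \left(- \frac{47}{54}\right) \left(-244\right) = \frac{5734}{27}$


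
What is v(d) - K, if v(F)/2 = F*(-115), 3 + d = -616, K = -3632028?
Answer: 3774398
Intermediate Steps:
d = -619 (d = -3 - 616 = -619)
v(F) = -230*F (v(F) = 2*(F*(-115)) = 2*(-115*F) = -230*F)
v(d) - K = -230*(-619) - 1*(-3632028) = 142370 + 3632028 = 3774398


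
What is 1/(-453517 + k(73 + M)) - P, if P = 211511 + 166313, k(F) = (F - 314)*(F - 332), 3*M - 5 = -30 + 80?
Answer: -1359923459177/3599357 ≈ -3.7782e+5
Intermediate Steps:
M = 55/3 (M = 5/3 + (-30 + 80)/3 = 5/3 + (1/3)*50 = 5/3 + 50/3 = 55/3 ≈ 18.333)
k(F) = (-332 + F)*(-314 + F) (k(F) = (-314 + F)*(-332 + F) = (-332 + F)*(-314 + F))
P = 377824
1/(-453517 + k(73 + M)) - P = 1/(-453517 + (104248 + (73 + 55/3)**2 - 646*(73 + 55/3))) - 1*377824 = 1/(-453517 + (104248 + (274/3)**2 - 646*274/3)) - 377824 = 1/(-453517 + (104248 + 75076/9 - 177004/3)) - 377824 = 1/(-453517 + 482296/9) - 377824 = 1/(-3599357/9) - 377824 = -9/3599357 - 377824 = -1359923459177/3599357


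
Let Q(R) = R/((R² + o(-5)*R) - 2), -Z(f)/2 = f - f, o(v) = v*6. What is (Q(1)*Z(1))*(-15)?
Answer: 0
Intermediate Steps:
o(v) = 6*v
Z(f) = 0 (Z(f) = -2*(f - f) = -2*0 = 0)
Q(R) = R/(-2 + R² - 30*R) (Q(R) = R/((R² + (6*(-5))*R) - 2) = R/((R² - 30*R) - 2) = R/(-2 + R² - 30*R))
(Q(1)*Z(1))*(-15) = ((1/(-2 + 1² - 30*1))*0)*(-15) = ((1/(-2 + 1 - 30))*0)*(-15) = ((1/(-31))*0)*(-15) = ((1*(-1/31))*0)*(-15) = -1/31*0*(-15) = 0*(-15) = 0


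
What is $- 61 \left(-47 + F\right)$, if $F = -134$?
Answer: $11041$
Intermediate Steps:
$- 61 \left(-47 + F\right) = - 61 \left(-47 - 134\right) = \left(-61\right) \left(-181\right) = 11041$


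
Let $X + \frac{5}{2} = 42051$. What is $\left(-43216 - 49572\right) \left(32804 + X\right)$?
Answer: $-6945413770$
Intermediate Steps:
$X = \frac{84097}{2}$ ($X = - \frac{5}{2} + 42051 = \frac{84097}{2} \approx 42049.0$)
$\left(-43216 - 49572\right) \left(32804 + X\right) = \left(-43216 - 49572\right) \left(32804 + \frac{84097}{2}\right) = \left(-92788\right) \frac{149705}{2} = -6945413770$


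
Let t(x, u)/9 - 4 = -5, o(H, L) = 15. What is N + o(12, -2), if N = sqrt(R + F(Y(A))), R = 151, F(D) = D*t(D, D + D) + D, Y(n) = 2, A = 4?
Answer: 15 + 3*sqrt(15) ≈ 26.619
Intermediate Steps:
t(x, u) = -9 (t(x, u) = 36 + 9*(-5) = 36 - 45 = -9)
F(D) = -8*D (F(D) = D*(-9) + D = -9*D + D = -8*D)
N = 3*sqrt(15) (N = sqrt(151 - 8*2) = sqrt(151 - 16) = sqrt(135) = 3*sqrt(15) ≈ 11.619)
N + o(12, -2) = 3*sqrt(15) + 15 = 15 + 3*sqrt(15)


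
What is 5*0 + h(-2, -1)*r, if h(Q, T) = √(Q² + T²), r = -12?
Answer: -12*√5 ≈ -26.833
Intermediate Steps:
5*0 + h(-2, -1)*r = 5*0 + √((-2)² + (-1)²)*(-12) = 0 + √(4 + 1)*(-12) = 0 + √5*(-12) = 0 - 12*√5 = -12*√5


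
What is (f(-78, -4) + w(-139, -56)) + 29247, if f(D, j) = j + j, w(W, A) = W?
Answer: 29100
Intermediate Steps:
f(D, j) = 2*j
(f(-78, -4) + w(-139, -56)) + 29247 = (2*(-4) - 139) + 29247 = (-8 - 139) + 29247 = -147 + 29247 = 29100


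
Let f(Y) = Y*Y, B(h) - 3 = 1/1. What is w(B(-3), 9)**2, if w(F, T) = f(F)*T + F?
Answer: 21904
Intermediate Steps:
B(h) = 4 (B(h) = 3 + 1/1 = 3 + 1 = 4)
f(Y) = Y**2
w(F, T) = F + T*F**2 (w(F, T) = F**2*T + F = T*F**2 + F = F + T*F**2)
w(B(-3), 9)**2 = (4*(1 + 4*9))**2 = (4*(1 + 36))**2 = (4*37)**2 = 148**2 = 21904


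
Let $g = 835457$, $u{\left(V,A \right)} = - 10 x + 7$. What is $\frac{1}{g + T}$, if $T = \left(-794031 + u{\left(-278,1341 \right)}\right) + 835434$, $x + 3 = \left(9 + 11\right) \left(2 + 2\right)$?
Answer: $\frac{1}{876097} \approx 1.1414 \cdot 10^{-6}$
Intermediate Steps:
$x = 77$ ($x = -3 + \left(9 + 11\right) \left(2 + 2\right) = -3 + 20 \cdot 4 = -3 + 80 = 77$)
$u{\left(V,A \right)} = -763$ ($u{\left(V,A \right)} = \left(-10\right) 77 + 7 = -770 + 7 = -763$)
$T = 40640$ ($T = \left(-794031 - 763\right) + 835434 = -794794 + 835434 = 40640$)
$\frac{1}{g + T} = \frac{1}{835457 + 40640} = \frac{1}{876097}$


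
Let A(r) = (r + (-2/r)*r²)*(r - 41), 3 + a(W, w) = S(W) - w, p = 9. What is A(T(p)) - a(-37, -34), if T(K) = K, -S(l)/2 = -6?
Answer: 245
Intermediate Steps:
S(l) = 12 (S(l) = -2*(-6) = 12)
a(W, w) = 9 - w (a(W, w) = -3 + (12 - w) = 9 - w)
A(r) = -r*(-41 + r) (A(r) = (r - 2*r)*(-41 + r) = (-r)*(-41 + r) = -r*(-41 + r))
A(T(p)) - a(-37, -34) = 9*(41 - 1*9) - (9 - 1*(-34)) = 9*(41 - 9) - (9 + 34) = 9*32 - 1*43 = 288 - 43 = 245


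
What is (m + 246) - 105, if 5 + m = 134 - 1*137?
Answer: 133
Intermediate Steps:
m = -8 (m = -5 + (134 - 1*137) = -5 + (134 - 137) = -5 - 3 = -8)
(m + 246) - 105 = (-8 + 246) - 105 = 238 - 105 = 133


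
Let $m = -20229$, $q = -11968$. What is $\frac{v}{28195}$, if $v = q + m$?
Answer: $- \frac{32197}{28195} \approx -1.1419$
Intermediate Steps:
$v = -32197$ ($v = -11968 - 20229 = -32197$)
$\frac{v}{28195} = - \frac{32197}{28195}$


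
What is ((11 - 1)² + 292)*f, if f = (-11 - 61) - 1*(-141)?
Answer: 27048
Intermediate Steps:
f = 69 (f = -72 + 141 = 69)
((11 - 1)² + 292)*f = ((11 - 1)² + 292)*69 = (10² + 292)*69 = (100 + 292)*69 = 392*69 = 27048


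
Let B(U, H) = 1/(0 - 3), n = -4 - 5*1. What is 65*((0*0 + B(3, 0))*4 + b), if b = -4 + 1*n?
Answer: -2795/3 ≈ -931.67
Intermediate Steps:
n = -9 (n = -4 - 5 = -9)
B(U, H) = -1/3 (B(U, H) = 1/(-3) = -1/3)
b = -13 (b = -4 + 1*(-9) = -4 - 9 = -13)
65*((0*0 + B(3, 0))*4 + b) = 65*((0*0 - 1/3)*4 - 13) = 65*((0 - 1/3)*4 - 13) = 65*(-1/3*4 - 13) = 65*(-4/3 - 13) = 65*(-43/3) = -2795/3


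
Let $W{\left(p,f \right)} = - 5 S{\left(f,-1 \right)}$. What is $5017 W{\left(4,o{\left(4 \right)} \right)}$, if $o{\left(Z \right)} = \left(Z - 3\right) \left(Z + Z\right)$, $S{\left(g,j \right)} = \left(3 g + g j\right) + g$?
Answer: $-602040$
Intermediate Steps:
$S{\left(g,j \right)} = 4 g + g j$
$o{\left(Z \right)} = 2 Z \left(-3 + Z\right)$ ($o{\left(Z \right)} = \left(-3 + Z\right) 2 Z = 2 Z \left(-3 + Z\right)$)
$W{\left(p,f \right)} = - 15 f$ ($W{\left(p,f \right)} = - 5 f \left(4 - 1\right) = - 5 f 3 = - 5 \cdot 3 f = - 15 f$)
$5017 W{\left(4,o{\left(4 \right)} \right)} = 5017 \left(- 15 \cdot 2 \cdot 4 \left(-3 + 4\right)\right) = 5017 \left(- 15 \cdot 2 \cdot 4 \cdot 1\right) = 5017 \left(\left(-15\right) 8\right) = 5017 \left(-120\right) = -602040$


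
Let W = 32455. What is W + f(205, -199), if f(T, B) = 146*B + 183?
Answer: 3584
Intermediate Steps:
f(T, B) = 183 + 146*B
W + f(205, -199) = 32455 + (183 + 146*(-199)) = 32455 + (183 - 29054) = 32455 - 28871 = 3584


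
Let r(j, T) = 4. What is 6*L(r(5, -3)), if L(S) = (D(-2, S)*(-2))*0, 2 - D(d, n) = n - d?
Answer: 0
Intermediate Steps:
D(d, n) = 2 + d - n (D(d, n) = 2 - (n - d) = 2 + (d - n) = 2 + d - n)
L(S) = 0 (L(S) = ((2 - 2 - S)*(-2))*0 = (-S*(-2))*0 = (2*S)*0 = 0)
6*L(r(5, -3)) = 6*0 = 0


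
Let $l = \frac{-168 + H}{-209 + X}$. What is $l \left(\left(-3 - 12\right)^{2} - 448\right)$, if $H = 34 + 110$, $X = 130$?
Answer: $- \frac{5352}{79} \approx -67.747$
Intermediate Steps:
$H = 144$
$l = \frac{24}{79}$ ($l = \frac{-168 + 144}{-209 + 130} = - \frac{24}{-79} = \left(-24\right) \left(- \frac{1}{79}\right) = \frac{24}{79} \approx 0.3038$)
$l \left(\left(-3 - 12\right)^{2} - 448\right) = \frac{24 \left(\left(-3 - 12\right)^{2} - 448\right)}{79} = \frac{24 \left(\left(-15\right)^{2} - 448\right)}{79} = \frac{24 \left(225 - 448\right)}{79} = \frac{24}{79} \left(-223\right) = - \frac{5352}{79}$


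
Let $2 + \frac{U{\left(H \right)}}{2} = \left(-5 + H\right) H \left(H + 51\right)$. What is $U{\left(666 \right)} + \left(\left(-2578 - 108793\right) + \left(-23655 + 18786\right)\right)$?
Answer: $631167840$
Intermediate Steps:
$U{\left(H \right)} = -4 + 2 H \left(-5 + H\right) \left(51 + H\right)$ ($U{\left(H \right)} = -4 + 2 \left(-5 + H\right) H \left(H + 51\right) = -4 + 2 H \left(-5 + H\right) \left(51 + H\right)$)
$U{\left(666 \right)} + \left(\left(-2578 - 108793\right) + \left(-23655 + 18786\right)\right) = \left(-4 - 339660 + 2 \cdot 666^{3} + 92 \cdot 666^{2}\right) + \left(\left(-2578 - 108793\right) + \left(-23655 + 18786\right)\right) = \left(-4 - 339660 + 2 \cdot 295408296 + 92 \cdot 443556\right) - 116240 = \left(-4 - 339660 + 590816592 + 40807152\right) - 116240 = 631284080 - 116240 = 631167840$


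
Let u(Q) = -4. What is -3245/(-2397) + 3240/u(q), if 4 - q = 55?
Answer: -1938325/2397 ≈ -808.65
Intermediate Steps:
q = -51 (q = 4 - 1*55 = 4 - 55 = -51)
-3245/(-2397) + 3240/u(q) = -3245/(-2397) + 3240/(-4) = -3245*(-1/2397) + 3240*(-¼) = 3245/2397 - 810 = -1938325/2397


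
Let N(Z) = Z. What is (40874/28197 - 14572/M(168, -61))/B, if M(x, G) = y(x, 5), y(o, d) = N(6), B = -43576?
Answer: 8555030/153589059 ≈ 0.055701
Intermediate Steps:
y(o, d) = 6
M(x, G) = 6
(40874/28197 - 14572/M(168, -61))/B = (40874/28197 - 14572/6)/(-43576) = (40874*(1/28197) - 14572*1/6)*(-1/43576) = (40874/28197 - 7286/3)*(-1/43576) = -68440240/28197*(-1/43576) = 8555030/153589059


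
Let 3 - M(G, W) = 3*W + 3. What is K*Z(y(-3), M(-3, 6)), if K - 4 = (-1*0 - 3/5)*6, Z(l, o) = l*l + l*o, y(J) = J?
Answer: 126/5 ≈ 25.200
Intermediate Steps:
M(G, W) = -3*W (M(G, W) = 3 - (3*W + 3) = 3 - (3 + 3*W) = 3 + (-3 - 3*W) = -3*W)
Z(l, o) = l**2 + l*o
K = 2/5 (K = 4 + (-1*0 - 3/5)*6 = 4 + (0 - 3*1/5)*6 = 4 + (0 - 3/5)*6 = 4 - 3/5*6 = 4 - 18/5 = 2/5 ≈ 0.40000)
K*Z(y(-3), M(-3, 6)) = 2*(-3*(-3 - 3*6))/5 = 2*(-3*(-3 - 18))/5 = 2*(-3*(-21))/5 = (2/5)*63 = 126/5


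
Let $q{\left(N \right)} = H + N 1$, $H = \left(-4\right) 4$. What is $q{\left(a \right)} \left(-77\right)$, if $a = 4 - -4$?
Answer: $616$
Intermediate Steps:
$H = -16$
$a = 8$ ($a = 4 + 4 = 8$)
$q{\left(N \right)} = -16 + N$ ($q{\left(N \right)} = -16 + N 1 = -16 + N$)
$q{\left(a \right)} \left(-77\right) = \left(-16 + 8\right) \left(-77\right) = \left(-8\right) \left(-77\right) = 616$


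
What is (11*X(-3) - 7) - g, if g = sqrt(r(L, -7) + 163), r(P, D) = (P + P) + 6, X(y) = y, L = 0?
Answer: -53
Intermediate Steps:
r(P, D) = 6 + 2*P (r(P, D) = 2*P + 6 = 6 + 2*P)
g = 13 (g = sqrt((6 + 2*0) + 163) = sqrt((6 + 0) + 163) = sqrt(6 + 163) = sqrt(169) = 13)
(11*X(-3) - 7) - g = (11*(-3) - 7) - 1*13 = (-33 - 7) - 13 = -40 - 13 = -53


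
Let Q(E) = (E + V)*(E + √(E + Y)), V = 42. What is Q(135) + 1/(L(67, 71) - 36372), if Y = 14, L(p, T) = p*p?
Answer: 761844284/31883 + 177*√149 ≈ 26056.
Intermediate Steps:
L(p, T) = p²
Q(E) = (42 + E)*(E + √(14 + E)) (Q(E) = (E + 42)*(E + √(E + 14)) = (42 + E)*(E + √(14 + E)))
Q(135) + 1/(L(67, 71) - 36372) = (135² + 42*135 + 42*√(14 + 135) + 135*√(14 + 135)) + 1/(67² - 36372) = (18225 + 5670 + 42*√149 + 135*√149) + 1/(4489 - 36372) = (23895 + 177*√149) + 1/(-31883) = (23895 + 177*√149) - 1/31883 = 761844284/31883 + 177*√149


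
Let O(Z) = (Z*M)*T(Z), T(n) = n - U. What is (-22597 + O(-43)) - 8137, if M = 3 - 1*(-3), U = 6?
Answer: -18092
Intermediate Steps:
M = 6 (M = 3 + 3 = 6)
T(n) = -6 + n (T(n) = n - 1*6 = n - 6 = -6 + n)
O(Z) = 6*Z*(-6 + Z) (O(Z) = (Z*6)*(-6 + Z) = (6*Z)*(-6 + Z) = 6*Z*(-6 + Z))
(-22597 + O(-43)) - 8137 = (-22597 + 6*(-43)*(-6 - 43)) - 8137 = (-22597 + 6*(-43)*(-49)) - 8137 = (-22597 + 12642) - 8137 = -9955 - 8137 = -18092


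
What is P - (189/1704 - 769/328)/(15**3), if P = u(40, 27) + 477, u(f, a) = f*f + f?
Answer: 20798737627/9824625 ≈ 2117.0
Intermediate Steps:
u(f, a) = f + f**2 (u(f, a) = f**2 + f = f + f**2)
P = 2117 (P = 40*(1 + 40) + 477 = 40*41 + 477 = 1640 + 477 = 2117)
P - (189/1704 - 769/328)/(15**3) = 2117 - (189/1704 - 769/328)/(15**3) = 2117 - (189*(1/1704) - 769*1/328)/3375 = 2117 - (63/568 - 769/328)/3375 = 2117 - (-6502)/(2911*3375) = 2117 - 1*(-6502/9824625) = 2117 + 6502/9824625 = 20798737627/9824625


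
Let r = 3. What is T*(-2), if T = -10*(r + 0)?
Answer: 60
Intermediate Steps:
T = -30 (T = -10*(3 + 0) = -10*3 = -30)
T*(-2) = -30*(-2) = 60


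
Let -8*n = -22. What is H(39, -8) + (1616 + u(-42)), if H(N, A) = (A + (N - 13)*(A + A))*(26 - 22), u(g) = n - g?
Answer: -141/4 ≈ -35.250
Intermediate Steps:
n = 11/4 (n = -1/8*(-22) = 11/4 ≈ 2.7500)
u(g) = 11/4 - g
H(N, A) = 4*A + 8*A*(-13 + N) (H(N, A) = (A + (-13 + N)*(2*A))*4 = (A + 2*A*(-13 + N))*4 = 4*A + 8*A*(-13 + N))
H(39, -8) + (1616 + u(-42)) = 4*(-8)*(-25 + 2*39) + (1616 + (11/4 - 1*(-42))) = 4*(-8)*(-25 + 78) + (1616 + (11/4 + 42)) = 4*(-8)*53 + (1616 + 179/4) = -1696 + 6643/4 = -141/4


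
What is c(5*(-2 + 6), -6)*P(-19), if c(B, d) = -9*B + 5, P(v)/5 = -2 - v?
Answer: -14875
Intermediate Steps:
P(v) = -10 - 5*v (P(v) = 5*(-2 - v) = -10 - 5*v)
c(B, d) = 5 - 9*B
c(5*(-2 + 6), -6)*P(-19) = (5 - 45*(-2 + 6))*(-10 - 5*(-19)) = (5 - 45*4)*(-10 + 95) = (5 - 9*20)*85 = (5 - 180)*85 = -175*85 = -14875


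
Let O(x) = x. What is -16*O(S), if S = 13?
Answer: -208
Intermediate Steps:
-16*O(S) = -16*13 = -208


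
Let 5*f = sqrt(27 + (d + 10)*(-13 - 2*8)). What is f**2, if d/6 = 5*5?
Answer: -4613/25 ≈ -184.52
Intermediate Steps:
d = 150 (d = 6*(5*5) = 6*25 = 150)
f = I*sqrt(4613)/5 (f = sqrt(27 + (150 + 10)*(-13 - 2*8))/5 = sqrt(27 + 160*(-13 - 16))/5 = sqrt(27 + 160*(-29))/5 = sqrt(27 - 4640)/5 = sqrt(-4613)/5 = (I*sqrt(4613))/5 = I*sqrt(4613)/5 ≈ 13.584*I)
f**2 = (I*sqrt(4613)/5)**2 = -4613/25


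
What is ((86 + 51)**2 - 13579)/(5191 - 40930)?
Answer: -1730/11913 ≈ -0.14522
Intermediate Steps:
((86 + 51)**2 - 13579)/(5191 - 40930) = (137**2 - 13579)/(-35739) = (18769 - 13579)*(-1/35739) = 5190*(-1/35739) = -1730/11913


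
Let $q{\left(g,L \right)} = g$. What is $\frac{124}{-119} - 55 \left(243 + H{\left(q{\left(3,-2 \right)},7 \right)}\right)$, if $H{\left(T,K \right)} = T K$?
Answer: $- \frac{1728004}{119} \approx -14521.0$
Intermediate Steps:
$H{\left(T,K \right)} = K T$
$\frac{124}{-119} - 55 \left(243 + H{\left(q{\left(3,-2 \right)},7 \right)}\right) = \frac{124}{-119} - 55 \left(243 + 7 \cdot 3\right) = 124 \left(- \frac{1}{119}\right) - 55 \left(243 + 21\right) = - \frac{124}{119} - 14520 = - \frac{1728004}{119}$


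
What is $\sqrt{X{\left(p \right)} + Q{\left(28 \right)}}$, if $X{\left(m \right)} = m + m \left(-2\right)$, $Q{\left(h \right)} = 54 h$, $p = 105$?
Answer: $\sqrt{1407} \approx 37.51$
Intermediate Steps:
$X{\left(m \right)} = - m$ ($X{\left(m \right)} = m - 2 m = - m$)
$\sqrt{X{\left(p \right)} + Q{\left(28 \right)}} = \sqrt{\left(-1\right) 105 + 54 \cdot 28} = \sqrt{-105 + 1512} = \sqrt{1407}$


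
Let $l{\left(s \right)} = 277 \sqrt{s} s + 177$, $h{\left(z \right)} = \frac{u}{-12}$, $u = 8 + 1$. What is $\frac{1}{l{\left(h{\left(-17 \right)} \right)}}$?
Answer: $\frac{3776}{1358913} + \frac{2216 i \sqrt{3}}{1358913} \approx 0.0027787 + 0.0028245 i$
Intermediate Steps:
$u = 9$
$h{\left(z \right)} = - \frac{3}{4}$ ($h{\left(z \right)} = \frac{9}{-12} = 9 \left(- \frac{1}{12}\right) = - \frac{3}{4}$)
$l{\left(s \right)} = 177 + 277 s^{\frac{3}{2}}$ ($l{\left(s \right)} = 277 s^{\frac{3}{2}} + 177 = 177 + 277 s^{\frac{3}{2}}$)
$\frac{1}{l{\left(h{\left(-17 \right)} \right)}} = \frac{1}{177 + 277 \left(- \frac{3}{4}\right)^{\frac{3}{2}}} = \frac{1}{177 + 277 \left(- \frac{3 i \sqrt{3}}{8}\right)} = \frac{1}{177 - \frac{831 i \sqrt{3}}{8}}$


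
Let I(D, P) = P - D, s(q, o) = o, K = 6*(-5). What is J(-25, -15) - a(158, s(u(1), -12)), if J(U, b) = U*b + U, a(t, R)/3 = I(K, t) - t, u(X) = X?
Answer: 260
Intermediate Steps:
K = -30
a(t, R) = 90 (a(t, R) = 3*((t - 1*(-30)) - t) = 3*((t + 30) - t) = 3*((30 + t) - t) = 3*30 = 90)
J(U, b) = U + U*b
J(-25, -15) - a(158, s(u(1), -12)) = -25*(1 - 15) - 1*90 = -25*(-14) - 90 = 350 - 90 = 260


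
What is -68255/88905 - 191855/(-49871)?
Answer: 2730584734/886756251 ≈ 3.0793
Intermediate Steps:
-68255/88905 - 191855/(-49871) = -68255*1/88905 - 191855*(-1/49871) = -13651/17781 + 191855/49871 = 2730584734/886756251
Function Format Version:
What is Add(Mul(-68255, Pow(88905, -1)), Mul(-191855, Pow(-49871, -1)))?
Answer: Rational(2730584734, 886756251) ≈ 3.0793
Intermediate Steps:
Add(Mul(-68255, Pow(88905, -1)), Mul(-191855, Pow(-49871, -1))) = Add(Mul(-68255, Rational(1, 88905)), Mul(-191855, Rational(-1, 49871))) = Add(Rational(-13651, 17781), Rational(191855, 49871)) = Rational(2730584734, 886756251)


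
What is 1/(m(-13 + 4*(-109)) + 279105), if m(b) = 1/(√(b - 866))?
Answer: 367023075/102437975347876 + I*√1315/102437975347876 ≈ 3.5829e-6 + 3.54e-13*I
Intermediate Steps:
m(b) = (-866 + b)^(-½) (m(b) = 1/(√(-866 + b)) = (-866 + b)^(-½))
1/(m(-13 + 4*(-109)) + 279105) = 1/((-866 + (-13 + 4*(-109)))^(-½) + 279105) = 1/((-866 + (-13 - 436))^(-½) + 279105) = 1/((-866 - 449)^(-½) + 279105) = 1/((-1315)^(-½) + 279105) = 1/(-I*√1315/1315 + 279105) = 1/(279105 - I*√1315/1315)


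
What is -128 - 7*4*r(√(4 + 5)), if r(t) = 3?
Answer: -212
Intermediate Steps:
-128 - 7*4*r(√(4 + 5)) = -128 - 7*4*3 = -128 - 28*3 = -128 - 1*84 = -128 - 84 = -212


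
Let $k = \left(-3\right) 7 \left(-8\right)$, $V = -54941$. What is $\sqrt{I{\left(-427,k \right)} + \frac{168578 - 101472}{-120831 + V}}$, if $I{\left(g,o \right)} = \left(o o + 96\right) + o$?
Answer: $\frac{\sqrt{220036910159090}}{87886} \approx 168.78$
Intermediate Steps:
$k = 168$ ($k = \left(-21\right) \left(-8\right) = 168$)
$I{\left(g,o \right)} = 96 + o + o^{2}$ ($I{\left(g,o \right)} = \left(o^{2} + 96\right) + o = \left(96 + o^{2}\right) + o = 96 + o + o^{2}$)
$\sqrt{I{\left(-427,k \right)} + \frac{168578 - 101472}{-120831 + V}} = \sqrt{\left(96 + 168 + 168^{2}\right) + \frac{168578 - 101472}{-120831 - 54941}} = \sqrt{\left(96 + 168 + 28224\right) + \frac{67106}{-175772}} = \sqrt{28488 + 67106 \left(- \frac{1}{175772}\right)} = \sqrt{28488 - \frac{33553}{87886}} = \sqrt{\frac{2503662815}{87886}} = \frac{\sqrt{220036910159090}}{87886}$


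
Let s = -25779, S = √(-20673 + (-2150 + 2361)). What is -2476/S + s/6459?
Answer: -8593/2153 + 1238*I*√20462/10231 ≈ -3.9912 + 17.309*I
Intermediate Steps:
S = I*√20462 (S = √(-20673 + 211) = √(-20462) = I*√20462 ≈ 143.05*I)
-2476/S + s/6459 = -2476*(-I*√20462/20462) - 25779/6459 = -(-1238)*I*√20462/10231 - 25779*1/6459 = 1238*I*√20462/10231 - 8593/2153 = -8593/2153 + 1238*I*√20462/10231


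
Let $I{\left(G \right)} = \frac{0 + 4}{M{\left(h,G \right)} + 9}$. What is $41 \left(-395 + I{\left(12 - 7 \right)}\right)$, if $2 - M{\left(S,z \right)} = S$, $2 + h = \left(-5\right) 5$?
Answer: $- \frac{307623}{19} \approx -16191.0$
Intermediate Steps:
$h = -27$ ($h = -2 - 25 = -27$)
$M{\left(S,z \right)} = 2 - S$
$I{\left(G \right)} = \frac{2}{19}$ ($I{\left(G \right)} = \frac{0 + 4}{\left(2 - -27\right) + 9} = \frac{4}{\left(2 + 27\right) + 9} = \frac{4}{29 + 9} = \frac{4}{38} = 4 \cdot \frac{1}{38} = \frac{2}{19}$)
$41 \left(-395 + I{\left(12 - 7 \right)}\right) = 41 \left(-395 + \frac{2}{19}\right) = 41 \left(- \frac{7503}{19}\right) = - \frac{307623}{19}$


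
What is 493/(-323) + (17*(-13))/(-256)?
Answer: -3225/4864 ≈ -0.66303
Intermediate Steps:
493/(-323) + (17*(-13))/(-256) = 493*(-1/323) - 221*(-1/256) = -29/19 + 221/256 = -3225/4864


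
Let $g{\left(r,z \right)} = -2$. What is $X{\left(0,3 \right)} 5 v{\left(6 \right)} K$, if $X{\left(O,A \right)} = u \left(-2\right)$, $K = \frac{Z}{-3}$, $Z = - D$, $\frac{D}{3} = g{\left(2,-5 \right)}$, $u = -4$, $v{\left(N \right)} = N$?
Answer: $-480$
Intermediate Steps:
$D = -6$ ($D = 3 \left(-2\right) = -6$)
$Z = 6$ ($Z = \left(-1\right) \left(-6\right) = 6$)
$K = -2$ ($K = \frac{6}{-3} = 6 \left(- \frac{1}{3}\right) = -2$)
$X{\left(O,A \right)} = 8$ ($X{\left(O,A \right)} = \left(-4\right) \left(-2\right) = 8$)
$X{\left(0,3 \right)} 5 v{\left(6 \right)} K = 8 \cdot 5 \cdot 6 \left(-2\right) = 40 \cdot 6 \left(-2\right) = 240 \left(-2\right) = -480$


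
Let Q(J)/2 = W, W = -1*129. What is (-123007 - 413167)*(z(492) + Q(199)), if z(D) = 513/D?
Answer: 11297454267/82 ≈ 1.3777e+8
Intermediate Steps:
W = -129
Q(J) = -258 (Q(J) = 2*(-129) = -258)
(-123007 - 413167)*(z(492) + Q(199)) = (-123007 - 413167)*(513/492 - 258) = -536174*(513*(1/492) - 258) = -536174*(171/164 - 258) = -536174*(-42141/164) = 11297454267/82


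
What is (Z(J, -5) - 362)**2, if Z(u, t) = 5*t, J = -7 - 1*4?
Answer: 149769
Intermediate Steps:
J = -11 (J = -7 - 4 = -11)
(Z(J, -5) - 362)**2 = (5*(-5) - 362)**2 = (-25 - 362)**2 = (-387)**2 = 149769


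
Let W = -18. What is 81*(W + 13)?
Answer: -405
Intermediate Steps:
81*(W + 13) = 81*(-18 + 13) = 81*(-5) = -405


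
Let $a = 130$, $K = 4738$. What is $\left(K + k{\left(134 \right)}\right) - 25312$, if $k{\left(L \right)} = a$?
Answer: $-20444$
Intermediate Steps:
$k{\left(L \right)} = 130$
$\left(K + k{\left(134 \right)}\right) - 25312 = \left(4738 + 130\right) - 25312 = 4868 - 25312 = -20444$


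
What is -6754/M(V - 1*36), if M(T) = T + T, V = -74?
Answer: 307/10 ≈ 30.700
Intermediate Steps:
M(T) = 2*T
-6754/M(V - 1*36) = -6754*1/(2*(-74 - 1*36)) = -6754*1/(2*(-74 - 36)) = -6754/(2*(-110)) = -6754/(-220) = -6754*(-1/220) = 307/10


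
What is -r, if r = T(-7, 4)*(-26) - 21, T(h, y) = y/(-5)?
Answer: 1/5 ≈ 0.20000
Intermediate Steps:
T(h, y) = -y/5 (T(h, y) = y*(-1/5) = -y/5)
r = -1/5 (r = -1/5*4*(-26) - 21 = -4/5*(-26) - 21 = 104/5 - 21 = -1/5 ≈ -0.20000)
-r = -1*(-1/5) = 1/5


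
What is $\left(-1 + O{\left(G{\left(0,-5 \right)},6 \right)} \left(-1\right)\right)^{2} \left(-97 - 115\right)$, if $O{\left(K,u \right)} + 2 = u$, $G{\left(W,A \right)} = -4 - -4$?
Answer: $-5300$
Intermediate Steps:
$G{\left(W,A \right)} = 0$ ($G{\left(W,A \right)} = -4 + 4 = 0$)
$O{\left(K,u \right)} = -2 + u$
$\left(-1 + O{\left(G{\left(0,-5 \right)},6 \right)} \left(-1\right)\right)^{2} \left(-97 - 115\right) = \left(-1 + \left(-2 + 6\right) \left(-1\right)\right)^{2} \left(-97 - 115\right) = \left(-1 + 4 \left(-1\right)\right)^{2} \left(-97 - 115\right) = \left(-1 - 4\right)^{2} \left(-97 - 115\right) = \left(-5\right)^{2} \left(-212\right) = 25 \left(-212\right) = -5300$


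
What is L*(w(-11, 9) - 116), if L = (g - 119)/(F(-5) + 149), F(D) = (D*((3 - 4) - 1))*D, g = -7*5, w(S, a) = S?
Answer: 1778/9 ≈ 197.56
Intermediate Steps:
g = -35
F(D) = -2*D² (F(D) = (D*(-1 - 1))*D = (D*(-2))*D = (-2*D)*D = -2*D²)
L = -14/9 (L = (-35 - 119)/(-2*(-5)² + 149) = -154/(-2*25 + 149) = -154/(-50 + 149) = -154/99 = -154*1/99 = -14/9 ≈ -1.5556)
L*(w(-11, 9) - 116) = -14*(-11 - 116)/9 = -14/9*(-127) = 1778/9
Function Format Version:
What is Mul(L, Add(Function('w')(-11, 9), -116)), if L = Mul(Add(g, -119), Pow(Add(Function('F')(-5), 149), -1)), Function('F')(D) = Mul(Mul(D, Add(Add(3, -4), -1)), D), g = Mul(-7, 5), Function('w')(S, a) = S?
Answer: Rational(1778, 9) ≈ 197.56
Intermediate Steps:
g = -35
Function('F')(D) = Mul(-2, Pow(D, 2)) (Function('F')(D) = Mul(Mul(D, Add(-1, -1)), D) = Mul(Mul(D, -2), D) = Mul(Mul(-2, D), D) = Mul(-2, Pow(D, 2)))
L = Rational(-14, 9) (L = Mul(Add(-35, -119), Pow(Add(Mul(-2, Pow(-5, 2)), 149), -1)) = Mul(-154, Pow(Add(Mul(-2, 25), 149), -1)) = Mul(-154, Pow(Add(-50, 149), -1)) = Mul(-154, Pow(99, -1)) = Mul(-154, Rational(1, 99)) = Rational(-14, 9) ≈ -1.5556)
Mul(L, Add(Function('w')(-11, 9), -116)) = Mul(Rational(-14, 9), Add(-11, -116)) = Mul(Rational(-14, 9), -127) = Rational(1778, 9)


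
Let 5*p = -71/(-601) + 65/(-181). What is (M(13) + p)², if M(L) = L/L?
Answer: 268003971481/295832649025 ≈ 0.90593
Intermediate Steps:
M(L) = 1
p = -26214/543905 (p = (-71/(-601) + 65/(-181))/5 = (-71*(-1/601) + 65*(-1/181))/5 = (71/601 - 65/181)/5 = (⅕)*(-26214/108781) = -26214/543905 ≈ -0.048196)
(M(13) + p)² = (1 - 26214/543905)² = (517691/543905)² = 268003971481/295832649025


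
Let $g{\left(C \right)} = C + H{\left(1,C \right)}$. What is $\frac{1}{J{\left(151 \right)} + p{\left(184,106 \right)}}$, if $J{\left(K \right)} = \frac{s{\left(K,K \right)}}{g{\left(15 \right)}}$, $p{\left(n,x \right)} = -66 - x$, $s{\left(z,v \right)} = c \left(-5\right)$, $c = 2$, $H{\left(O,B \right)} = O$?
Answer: $- \frac{8}{1381} \approx -0.0057929$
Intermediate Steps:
$s{\left(z,v \right)} = -10$ ($s{\left(z,v \right)} = 2 \left(-5\right) = -10$)
$g{\left(C \right)} = 1 + C$ ($g{\left(C \right)} = C + 1 = 1 + C$)
$J{\left(K \right)} = - \frac{5}{8}$ ($J{\left(K \right)} = - \frac{10}{1 + 15} = - \frac{10}{16} = \left(-10\right) \frac{1}{16} = - \frac{5}{8}$)
$\frac{1}{J{\left(151 \right)} + p{\left(184,106 \right)}} = \frac{1}{- \frac{5}{8} - 172} = \frac{1}{- \frac{1381}{8}} = - \frac{8}{1381}$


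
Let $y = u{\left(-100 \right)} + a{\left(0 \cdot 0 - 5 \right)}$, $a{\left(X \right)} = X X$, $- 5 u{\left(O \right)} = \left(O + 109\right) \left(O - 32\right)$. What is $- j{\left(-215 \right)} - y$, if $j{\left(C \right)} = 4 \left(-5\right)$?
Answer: $- \frac{1213}{5} \approx -242.6$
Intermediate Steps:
$j{\left(C \right)} = -20$
$u{\left(O \right)} = - \frac{\left(-32 + O\right) \left(109 + O\right)}{5}$ ($u{\left(O \right)} = - \frac{\left(O + 109\right) \left(O - 32\right)}{5} = - \frac{\left(109 + O\right) \left(-32 + O\right)}{5} = - \frac{\left(-32 + O\right) \left(109 + O\right)}{5}$)
$a{\left(X \right)} = X^{2}$
$y = \frac{1313}{5}$ ($y = \left(\frac{3488}{5} - -1540 - \frac{\left(-100\right)^{2}}{5}\right) + \left(0 \cdot 0 - 5\right)^{2} = \left(\frac{3488}{5} + 1540 - 2000\right) + \left(0 - 5\right)^{2} = \left(\frac{3488}{5} + 1540 - 2000\right) + \left(-5\right)^{2} = \frac{1188}{5} + 25 = \frac{1313}{5} \approx 262.6$)
$- j{\left(-215 \right)} - y = \left(-1\right) \left(-20\right) - \frac{1313}{5} = 20 - \frac{1313}{5} = - \frac{1213}{5}$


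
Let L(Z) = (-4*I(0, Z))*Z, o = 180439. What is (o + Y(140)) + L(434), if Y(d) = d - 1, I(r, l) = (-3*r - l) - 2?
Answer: 937474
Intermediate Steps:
I(r, l) = -2 - l - 3*r (I(r, l) = (-l - 3*r) - 2 = -2 - l - 3*r)
Y(d) = -1 + d
L(Z) = Z*(8 + 4*Z) (L(Z) = (-4*(-2 - Z - 3*0))*Z = (-4*(-2 - Z + 0))*Z = (-4*(-2 - Z))*Z = (8 + 4*Z)*Z = Z*(8 + 4*Z))
(o + Y(140)) + L(434) = (180439 + (-1 + 140)) + 4*434*(2 + 434) = (180439 + 139) + 4*434*436 = 180578 + 756896 = 937474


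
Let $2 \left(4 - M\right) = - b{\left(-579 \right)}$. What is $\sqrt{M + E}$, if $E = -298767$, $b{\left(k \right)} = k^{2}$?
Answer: $\frac{i \sqrt{524570}}{2} \approx 362.14 i$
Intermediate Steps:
$M = \frac{335249}{2}$ ($M = 4 - \frac{\left(-1\right) \left(-579\right)^{2}}{2} = 4 - \frac{\left(-1\right) 335241}{2} = 4 - - \frac{335241}{2} = 4 + \frac{335241}{2} = \frac{335249}{2} \approx 1.6762 \cdot 10^{5}$)
$\sqrt{M + E} = \sqrt{\frac{335249}{2} - 298767} = \sqrt{- \frac{262285}{2}} = \frac{i \sqrt{524570}}{2}$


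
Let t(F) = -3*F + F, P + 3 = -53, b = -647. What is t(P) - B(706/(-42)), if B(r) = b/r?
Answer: 25949/353 ≈ 73.510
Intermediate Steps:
B(r) = -647/r
P = -56 (P = -3 - 53 = -56)
t(F) = -2*F
t(P) - B(706/(-42)) = -2*(-56) - (-647)/(706/(-42)) = 112 - (-647)/(706*(-1/42)) = 112 - (-647)/(-353/21) = 112 - (-647)*(-21)/353 = 112 - 1*13587/353 = 112 - 13587/353 = 25949/353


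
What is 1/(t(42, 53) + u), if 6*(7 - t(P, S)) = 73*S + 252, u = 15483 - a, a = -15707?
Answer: 6/183061 ≈ 3.2776e-5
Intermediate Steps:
u = 31190 (u = 15483 - 1*(-15707) = 15483 + 15707 = 31190)
t(P, S) = -35 - 73*S/6 (t(P, S) = 7 - (73*S + 252)/6 = 7 - (252 + 73*S)/6 = 7 + (-42 - 73*S/6) = -35 - 73*S/6)
1/(t(42, 53) + u) = 1/((-35 - 73/6*53) + 31190) = 1/((-35 - 3869/6) + 31190) = 1/(-4079/6 + 31190) = 1/(183061/6) = 6/183061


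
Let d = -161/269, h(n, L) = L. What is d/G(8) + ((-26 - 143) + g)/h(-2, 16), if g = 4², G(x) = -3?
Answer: -120895/12912 ≈ -9.3630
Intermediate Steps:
g = 16
d = -161/269 (d = -161*1/269 = -161/269 ≈ -0.59851)
d/G(8) + ((-26 - 143) + g)/h(-2, 16) = -161/269/(-3) + ((-26 - 143) + 16)/16 = -161/269*(-⅓) + (-169 + 16)*(1/16) = 161/807 - 153*1/16 = 161/807 - 153/16 = -120895/12912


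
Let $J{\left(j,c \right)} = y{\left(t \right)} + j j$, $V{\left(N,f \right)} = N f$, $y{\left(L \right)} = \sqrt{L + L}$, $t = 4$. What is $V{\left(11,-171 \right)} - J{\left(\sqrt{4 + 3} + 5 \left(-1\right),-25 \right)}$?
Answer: $-1913 - 2 \sqrt{2} + 10 \sqrt{7} \approx -1889.4$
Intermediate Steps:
$y{\left(L \right)} = \sqrt{2} \sqrt{L}$ ($y{\left(L \right)} = \sqrt{2 L} = \sqrt{2} \sqrt{L}$)
$J{\left(j,c \right)} = j^{2} + 2 \sqrt{2}$ ($J{\left(j,c \right)} = \sqrt{2} \sqrt{4} + j j = \sqrt{2} \cdot 2 + j^{2} = 2 \sqrt{2} + j^{2} = j^{2} + 2 \sqrt{2}$)
$V{\left(11,-171 \right)} - J{\left(\sqrt{4 + 3} + 5 \left(-1\right),-25 \right)} = 11 \left(-171\right) - \left(\left(\sqrt{4 + 3} + 5 \left(-1\right)\right)^{2} + 2 \sqrt{2}\right) = -1881 - \left(\left(\sqrt{7} - 5\right)^{2} + 2 \sqrt{2}\right) = -1881 - \left(\left(-5 + \sqrt{7}\right)^{2} + 2 \sqrt{2}\right) = -1881 - \left(-5 + \sqrt{7}\right)^{2} - 2 \sqrt{2}$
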